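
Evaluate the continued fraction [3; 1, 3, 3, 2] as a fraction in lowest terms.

Using pₖ = aₖpₖ₋₁ + pₖ₋₂ and qₖ = aₖqₖ₋₁ + qₖ₋₂:
  k=0: a=3, p=3, q=1
  k=1: a=1, p=4, q=1
  k=2: a=3, p=15, q=4
  k=3: a=3, p=49, q=13
  k=4: a=2, p=113, q=30

113/30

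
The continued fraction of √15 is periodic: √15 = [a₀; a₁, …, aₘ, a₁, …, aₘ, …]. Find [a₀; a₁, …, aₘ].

[3; 1, 6]

a₀ = ⌊√15⌋ = 3.
With m₀=0, d₀=1 and mₖ₊₁ = dₖaₖ − mₖ, dₖ₊₁ = (n − mₖ₊₁²)/dₖ, aₖ₊₁ = ⌊(a₀+mₖ₊₁)/dₖ₊₁⌋:
  k=1: m=3, d=6, a=1
  k=2: m=3, d=1, a=6
d=1 and a=2a₀=6 at k=2, so the next step gives (m, d) = (3, 6) again — its k=1 value — and the period has length 2.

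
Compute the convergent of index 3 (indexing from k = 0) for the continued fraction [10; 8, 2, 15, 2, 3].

Using pₖ = aₖpₖ₋₁ + pₖ₋₂, qₖ = aₖqₖ₋₁ + qₖ₋₂ (with p₋₁=1, p₋₂=0, q₋₁=0, q₋₂=1):
  k=0: a=10, p=10, q=1
  k=1: a=8, p=81, q=8
  k=2: a=2, p=172, q=17
  k=3: a=15, p=2661, q=263

2661/263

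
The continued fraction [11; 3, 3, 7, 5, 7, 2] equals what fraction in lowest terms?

65220/5771

Fold from the inside: start with 2/1.
  7 + 1/2 = 15/2
  5 + 2/15 = 77/15
  7 + 15/77 = 554/77
  3 + 77/554 = 1739/554
  3 + 554/1739 = 5771/1739
  11 + 1739/5771 = 65220/5771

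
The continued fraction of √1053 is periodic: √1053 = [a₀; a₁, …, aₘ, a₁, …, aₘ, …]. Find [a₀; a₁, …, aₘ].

[32; 2, 4, 2, 64]

a₀ = ⌊√1053⌋ = 32.
With m₀=0, d₀=1 and mₖ₊₁ = dₖaₖ − mₖ, dₖ₊₁ = (n − mₖ₊₁²)/dₖ, aₖ₊₁ = ⌊(a₀+mₖ₊₁)/dₖ₊₁⌋:
  k=1: m=32, d=29, a=2
  k=2: m=26, d=13, a=4
  k=3: m=26, d=29, a=2
  k=4: m=32, d=1, a=64
d=1 and a=2a₀=64 at k=4, so the next step gives (m, d) = (32, 29) again — its k=1 value — and the period has length 4.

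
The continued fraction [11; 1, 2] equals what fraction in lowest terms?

Using pₖ = aₖpₖ₋₁ + pₖ₋₂ and qₖ = aₖqₖ₋₁ + qₖ₋₂:
  k=0: a=11, p=11, q=1
  k=1: a=1, p=12, q=1
  k=2: a=2, p=35, q=3

35/3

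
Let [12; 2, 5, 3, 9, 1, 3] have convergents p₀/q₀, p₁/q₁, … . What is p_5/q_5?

Using pₖ = aₖpₖ₋₁ + pₖ₋₂, qₖ = aₖqₖ₋₁ + qₖ₋₂ (with p₋₁=1, p₋₂=0, q₋₁=0, q₋₂=1):
  k=0: a=12, p=12, q=1
  k=1: a=2, p=25, q=2
  k=2: a=5, p=137, q=11
  k=3: a=3, p=436, q=35
  k=4: a=9, p=4061, q=326
  k=5: a=1, p=4497, q=361

4497/361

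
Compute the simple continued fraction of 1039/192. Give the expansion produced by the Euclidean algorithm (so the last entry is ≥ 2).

1039 = 5*192 + 79
192 = 2*79 + 34
79 = 2*34 + 11
34 = 3*11 + 1
11 = 11*1 + 0  (stop)
So 1039/192 = [5; 2, 2, 3, 11].

[5; 2, 2, 3, 11]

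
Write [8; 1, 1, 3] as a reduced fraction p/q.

Fold from the inside: start with 3/1.
  1 + 1/3 = 4/3
  1 + 3/4 = 7/4
  8 + 4/7 = 60/7

60/7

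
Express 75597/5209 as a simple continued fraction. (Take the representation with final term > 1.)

[14; 1, 1, 19, 12, 11]

75597 = 14·5209 + 2671
5209 = 1·2671 + 2538
2671 = 1·2538 + 133
2538 = 19·133 + 11
133 = 12·11 + 1
11 = 11·1 + 0  (stop)
So 75597/5209 = [14; 1, 1, 19, 12, 11].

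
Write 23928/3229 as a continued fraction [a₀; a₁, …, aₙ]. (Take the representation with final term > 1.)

[7; 2, 2, 3, 2, 7, 11]

23928 = 7*3229 + 1325
3229 = 2*1325 + 579
1325 = 2*579 + 167
579 = 3*167 + 78
167 = 2*78 + 11
78 = 7*11 + 1
11 = 11*1 + 0  (stop)
So 23928/3229 = [7; 2, 2, 3, 2, 7, 11].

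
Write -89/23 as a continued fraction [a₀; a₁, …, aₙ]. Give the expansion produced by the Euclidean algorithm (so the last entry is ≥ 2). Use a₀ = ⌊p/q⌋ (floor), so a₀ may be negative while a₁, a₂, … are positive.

[-4; 7, 1, 2]

-89 = -4*23 + 3
23 = 7*3 + 2
3 = 1*2 + 1
2 = 2*1 + 0  (stop)
So -89/23 = [-4; 7, 1, 2].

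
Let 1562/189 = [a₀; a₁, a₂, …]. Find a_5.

1

1562 = 8·189 + 50   →  a_0 = 8
189 = 3·50 + 39   →  a_1 = 3
50 = 1·39 + 11   →  a_2 = 1
39 = 3·11 + 6   →  a_3 = 3
11 = 1·6 + 5   →  a_4 = 1
6 = 1·5 + 1   →  a_5 = 1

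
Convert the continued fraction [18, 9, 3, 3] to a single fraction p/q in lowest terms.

Fold from the inside: start with 3/1.
  3 + 1/3 = 10/3
  9 + 3/10 = 93/10
  18 + 10/93 = 1684/93

1684/93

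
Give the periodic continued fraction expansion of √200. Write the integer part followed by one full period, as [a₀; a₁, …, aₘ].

[14; 7, 28]

a₀ = ⌊√200⌋ = 14.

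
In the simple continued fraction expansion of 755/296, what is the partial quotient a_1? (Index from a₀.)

1

755 = 2·296 + 163   →  a_0 = 2
296 = 1·163 + 133   →  a_1 = 1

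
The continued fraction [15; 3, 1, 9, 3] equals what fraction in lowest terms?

1846/121

Fold from the inside: start with 3/1.
  9 + 1/3 = 28/3
  1 + 3/28 = 31/28
  3 + 28/31 = 121/31
  15 + 31/121 = 1846/121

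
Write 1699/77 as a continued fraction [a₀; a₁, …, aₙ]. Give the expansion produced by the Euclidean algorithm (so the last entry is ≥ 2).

[22; 15, 2, 2]

1699 = 22×77 + 5
77 = 15×5 + 2
5 = 2×2 + 1
2 = 2×1 + 0  (stop)
So 1699/77 = [22; 15, 2, 2].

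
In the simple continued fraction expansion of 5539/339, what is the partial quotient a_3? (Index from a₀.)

18

5539 = 16·339 + 115   →  a_0 = 16
339 = 2·115 + 109   →  a_1 = 2
115 = 1·109 + 6   →  a_2 = 1
109 = 18·6 + 1   →  a_3 = 18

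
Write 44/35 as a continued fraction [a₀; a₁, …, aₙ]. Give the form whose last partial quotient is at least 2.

[1; 3, 1, 8]

44 = 1·35 + 9
35 = 3·9 + 8
9 = 1·8 + 1
8 = 8·1 + 0  (stop)
So 44/35 = [1; 3, 1, 8].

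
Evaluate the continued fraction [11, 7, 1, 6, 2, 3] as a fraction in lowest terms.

4551/409

Fold from the inside: start with 3/1.
  2 + 1/3 = 7/3
  6 + 3/7 = 45/7
  1 + 7/45 = 52/45
  7 + 45/52 = 409/52
  11 + 52/409 = 4551/409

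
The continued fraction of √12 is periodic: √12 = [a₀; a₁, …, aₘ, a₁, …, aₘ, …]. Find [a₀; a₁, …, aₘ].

[3; 2, 6]

a₀ = ⌊√12⌋ = 3.
With m₀=0, d₀=1 and mₖ₊₁ = dₖaₖ − mₖ, dₖ₊₁ = (n − mₖ₊₁²)/dₖ, aₖ₊₁ = ⌊(a₀+mₖ₊₁)/dₖ₊₁⌋:
  k=1: m=3, d=3, a=2
  k=2: m=3, d=1, a=6
d=1 and a=2a₀=6 at k=2, so the next step gives (m, d) = (3, 3) again — its k=1 value — and the period has length 2.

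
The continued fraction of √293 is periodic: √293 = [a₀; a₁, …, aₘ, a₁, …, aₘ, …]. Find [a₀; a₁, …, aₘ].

a₀ = ⌊√293⌋ = 17.
With m₀=0, d₀=1 and mₖ₊₁ = dₖaₖ − mₖ, dₖ₊₁ = (n − mₖ₊₁²)/dₖ, aₖ₊₁ = ⌊(a₀+mₖ₊₁)/dₖ₊₁⌋:
  k=1: m=17, d=4, a=8
  k=2: m=15, d=17, a=1
  k=3: m=2, d=17, a=1
  k=4: m=15, d=4, a=8
  k=5: m=17, d=1, a=34
d=1 and a=2a₀=34 at k=5, so the next step gives (m, d) = (17, 4) again — its k=1 value — and the period has length 5.

[17; 8, 1, 1, 8, 34]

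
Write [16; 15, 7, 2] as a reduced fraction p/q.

Using pₖ = aₖpₖ₋₁ + pₖ₋₂ and qₖ = aₖqₖ₋₁ + qₖ₋₂:
  k=0: a=16, p=16, q=1
  k=1: a=15, p=241, q=15
  k=2: a=7, p=1703, q=106
  k=3: a=2, p=3647, q=227

3647/227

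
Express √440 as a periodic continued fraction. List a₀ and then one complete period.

a₀ = ⌊√440⌋ = 20.
With m₀=0, d₀=1 and mₖ₊₁ = dₖaₖ − mₖ, dₖ₊₁ = (n − mₖ₊₁²)/dₖ, aₖ₊₁ = ⌊(a₀+mₖ₊₁)/dₖ₊₁⌋:
  k=1: m=20, d=40, a=1
  k=2: m=20, d=1, a=40
d=1 and a=2a₀=40 at k=2, so the next step gives (m, d) = (20, 40) again — its k=1 value — and the period has length 2.

[20; 1, 40]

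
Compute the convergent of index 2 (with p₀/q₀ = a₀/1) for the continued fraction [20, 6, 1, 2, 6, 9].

141/7

Using pₖ = aₖpₖ₋₁ + pₖ₋₂, qₖ = aₖqₖ₋₁ + qₖ₋₂ (with p₋₁=1, p₋₂=0, q₋₁=0, q₋₂=1):
  k=0: a=20, p=20, q=1
  k=1: a=6, p=121, q=6
  k=2: a=1, p=141, q=7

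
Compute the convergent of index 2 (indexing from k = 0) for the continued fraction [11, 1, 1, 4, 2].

Using pₖ = aₖpₖ₋₁ + pₖ₋₂, qₖ = aₖqₖ₋₁ + qₖ₋₂ (with p₋₁=1, p₋₂=0, q₋₁=0, q₋₂=1):
  k=0: a=11, p=11, q=1
  k=1: a=1, p=12, q=1
  k=2: a=1, p=23, q=2

23/2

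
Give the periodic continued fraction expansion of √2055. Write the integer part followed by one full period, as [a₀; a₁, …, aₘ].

a₀ = ⌊√2055⌋ = 45.

[45; 3, 90]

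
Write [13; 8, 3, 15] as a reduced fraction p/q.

Using pₖ = aₖpₖ₋₁ + pₖ₋₂ and qₖ = aₖqₖ₋₁ + qₖ₋₂:
  k=0: a=13, p=13, q=1
  k=1: a=8, p=105, q=8
  k=2: a=3, p=328, q=25
  k=3: a=15, p=5025, q=383

5025/383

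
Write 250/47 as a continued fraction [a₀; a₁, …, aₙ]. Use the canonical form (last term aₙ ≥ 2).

250 = 5×47 + 15
47 = 3×15 + 2
15 = 7×2 + 1
2 = 2×1 + 0  (stop)
So 250/47 = [5; 3, 7, 2].

[5; 3, 7, 2]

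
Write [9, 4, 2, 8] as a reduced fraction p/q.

701/76

Fold from the inside: start with 8/1.
  2 + 1/8 = 17/8
  4 + 8/17 = 76/17
  9 + 17/76 = 701/76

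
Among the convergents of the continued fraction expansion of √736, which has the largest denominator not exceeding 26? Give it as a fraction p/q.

624/23

√736 = [27; 7, 1, 2, 1, 2, 1, 7, 54, …] (period length 8).
Convergents:
  p_0/q_0 = 27/1
  p_1/q_1 = 190/7
  p_2/q_2 = 217/8
  p_3/q_3 = 624/23
  p_4/q_4 = 841/31
q_3 = 23 ≤ 26 < 31 = q_4, so the answer is 624/23.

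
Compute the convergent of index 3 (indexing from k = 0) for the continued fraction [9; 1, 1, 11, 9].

Using pₖ = aₖpₖ₋₁ + pₖ₋₂, qₖ = aₖqₖ₋₁ + qₖ₋₂ (with p₋₁=1, p₋₂=0, q₋₁=0, q₋₂=1):
  k=0: a=9, p=9, q=1
  k=1: a=1, p=10, q=1
  k=2: a=1, p=19, q=2
  k=3: a=11, p=219, q=23

219/23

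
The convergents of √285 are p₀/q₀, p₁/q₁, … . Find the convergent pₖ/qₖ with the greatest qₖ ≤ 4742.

√285 = [16; 1, 7, 2, 7, 1, 32, …] (period length 6).
Convergents:
  p_0/q_0 = 16/1
  p_1/q_1 = 17/1
  p_2/q_2 = 135/8
  p_3/q_3 = 287/17
  p_4/q_4 = 2144/127
  p_5/q_5 = 2431/144
  p_6/q_6 = 79936/4735
  p_7/q_7 = 82367/4879
q_6 = 4735 ≤ 4742 < 4879 = q_7, so the answer is 79936/4735.

79936/4735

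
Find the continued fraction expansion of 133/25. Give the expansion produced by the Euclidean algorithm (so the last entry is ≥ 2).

[5; 3, 8]

133 = 5·25 + 8
25 = 3·8 + 1
8 = 8·1 + 0  (stop)
So 133/25 = [5; 3, 8].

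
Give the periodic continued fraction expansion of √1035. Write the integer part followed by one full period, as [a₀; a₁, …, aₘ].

a₀ = ⌊√1035⌋ = 32.
With m₀=0, d₀=1 and mₖ₊₁ = dₖaₖ − mₖ, dₖ₊₁ = (n − mₖ₊₁²)/dₖ, aₖ₊₁ = ⌊(a₀+mₖ₊₁)/dₖ₊₁⌋:
  k=1: m=32, d=11, a=5
  k=2: m=23, d=46, a=1
  k=3: m=23, d=11, a=5
  k=4: m=32, d=1, a=64
d=1 and a=2a₀=64 at k=4, so the next step gives (m, d) = (32, 11) again — its k=1 value — and the period has length 4.

[32; 5, 1, 5, 64]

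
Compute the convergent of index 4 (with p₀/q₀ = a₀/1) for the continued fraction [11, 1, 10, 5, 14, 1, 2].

Using pₖ = aₖpₖ₋₁ + pₖ₋₂, qₖ = aₖqₖ₋₁ + qₖ₋₂ (with p₋₁=1, p₋₂=0, q₋₁=0, q₋₂=1):
  k=0: a=11, p=11, q=1
  k=1: a=1, p=12, q=1
  k=2: a=10, p=131, q=11
  k=3: a=5, p=667, q=56
  k=4: a=14, p=9469, q=795

9469/795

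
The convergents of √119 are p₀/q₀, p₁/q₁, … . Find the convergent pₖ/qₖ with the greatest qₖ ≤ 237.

√119 = [10; 1, 9, 1, 20, …] (period length 4).
Convergents:
  p_0/q_0 = 10/1
  p_1/q_1 = 11/1
  p_2/q_2 = 109/10
  p_3/q_3 = 120/11
  p_4/q_4 = 2509/230
  p_5/q_5 = 2629/241
q_4 = 230 ≤ 237 < 241 = q_5, so the answer is 2509/230.

2509/230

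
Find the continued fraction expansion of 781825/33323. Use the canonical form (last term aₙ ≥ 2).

781825 = 23×33323 + 15396
33323 = 2×15396 + 2531
15396 = 6×2531 + 210
2531 = 12×210 + 11
210 = 19×11 + 1
11 = 11×1 + 0  (stop)
So 781825/33323 = [23; 2, 6, 12, 19, 11].

[23; 2, 6, 12, 19, 11]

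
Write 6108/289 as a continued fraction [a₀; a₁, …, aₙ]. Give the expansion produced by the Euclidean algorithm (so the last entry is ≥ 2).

[21; 7, 2, 2, 3, 2]

6108 = 21*289 + 39
289 = 7*39 + 16
39 = 2*16 + 7
16 = 2*7 + 2
7 = 3*2 + 1
2 = 2*1 + 0  (stop)
So 6108/289 = [21; 7, 2, 2, 3, 2].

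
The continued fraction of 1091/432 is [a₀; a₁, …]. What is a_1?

1091 = 2·432 + 227   →  a_0 = 2
432 = 1·227 + 205   →  a_1 = 1

1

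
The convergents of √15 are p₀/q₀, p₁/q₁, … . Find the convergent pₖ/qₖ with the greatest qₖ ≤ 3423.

√15 = [3; 1, 6, …] (period length 2).
Convergents:
  p_0/q_0 = 3/1
  p_1/q_1 = 4/1
  p_2/q_2 = 27/7
  p_3/q_3 = 31/8
  p_4/q_4 = 213/55
  p_5/q_5 = 244/63
  p_6/q_6 = 1677/433
  p_7/q_7 = 1921/496
  p_8/q_8 = 13203/3409
  p_9/q_9 = 15124/3905
q_8 = 3409 ≤ 3423 < 3905 = q_9, so the answer is 13203/3409.

13203/3409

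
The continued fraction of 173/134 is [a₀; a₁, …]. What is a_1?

3

173 = 1·134 + 39   →  a_0 = 1
134 = 3·39 + 17   →  a_1 = 3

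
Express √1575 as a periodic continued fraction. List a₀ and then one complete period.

[39; 1, 2, 5, 2, 1, 78]

a₀ = ⌊√1575⌋ = 39.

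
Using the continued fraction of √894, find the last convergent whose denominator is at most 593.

√894 = [29; 1, 8, 1, 58, …] (period length 4).
Convergents:
  p_0/q_0 = 29/1
  p_1/q_1 = 30/1
  p_2/q_2 = 269/9
  p_3/q_3 = 299/10
  p_4/q_4 = 17611/589
  p_5/q_5 = 17910/599
q_4 = 589 ≤ 593 < 599 = q_5, so the answer is 17611/589.

17611/589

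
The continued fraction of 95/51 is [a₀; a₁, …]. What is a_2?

6

95 = 1·51 + 44   →  a_0 = 1
51 = 1·44 + 7   →  a_1 = 1
44 = 6·7 + 2   →  a_2 = 6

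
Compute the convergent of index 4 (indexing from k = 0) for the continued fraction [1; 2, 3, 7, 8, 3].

594/415

Using pₖ = aₖpₖ₋₁ + pₖ₋₂, qₖ = aₖqₖ₋₁ + qₖ₋₂ (with p₋₁=1, p₋₂=0, q₋₁=0, q₋₂=1):
  k=0: a=1, p=1, q=1
  k=1: a=2, p=3, q=2
  k=2: a=3, p=10, q=7
  k=3: a=7, p=73, q=51
  k=4: a=8, p=594, q=415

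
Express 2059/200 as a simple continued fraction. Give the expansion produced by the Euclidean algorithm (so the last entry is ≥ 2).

[10; 3, 2, 1, 1, 3, 3]

2059 = 10·200 + 59
200 = 3·59 + 23
59 = 2·23 + 13
23 = 1·13 + 10
13 = 1·10 + 3
10 = 3·3 + 1
3 = 3·1 + 0  (stop)
So 2059/200 = [10; 3, 2, 1, 1, 3, 3].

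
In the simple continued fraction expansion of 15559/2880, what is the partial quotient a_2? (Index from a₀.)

2

15559 = 5·2880 + 1159   →  a_0 = 5
2880 = 2·1159 + 562   →  a_1 = 2
1159 = 2·562 + 35   →  a_2 = 2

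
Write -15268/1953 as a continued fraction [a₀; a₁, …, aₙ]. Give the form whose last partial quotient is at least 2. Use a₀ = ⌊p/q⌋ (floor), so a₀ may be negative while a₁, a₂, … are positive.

-15268 = -8*1953 + 356
1953 = 5*356 + 173
356 = 2*173 + 10
173 = 17*10 + 3
10 = 3*3 + 1
3 = 3*1 + 0  (stop)
So -15268/1953 = [-8; 5, 2, 17, 3, 3].

[-8; 5, 2, 17, 3, 3]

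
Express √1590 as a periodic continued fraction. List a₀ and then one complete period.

[39; 1, 6, 1, 78]

a₀ = ⌊√1590⌋ = 39.
With m₀=0, d₀=1 and mₖ₊₁ = dₖaₖ − mₖ, dₖ₊₁ = (n − mₖ₊₁²)/dₖ, aₖ₊₁ = ⌊(a₀+mₖ₊₁)/dₖ₊₁⌋:
  k=1: m=39, d=69, a=1
  k=2: m=30, d=10, a=6
  k=3: m=30, d=69, a=1
  k=4: m=39, d=1, a=78
d=1 and a=2a₀=78 at k=4, so the next step gives (m, d) = (39, 69) again — its k=1 value — and the period has length 4.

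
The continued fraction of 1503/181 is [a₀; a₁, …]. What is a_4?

1503 = 8·181 + 55   →  a_0 = 8
181 = 3·55 + 16   →  a_1 = 3
55 = 3·16 + 7   →  a_2 = 3
16 = 2·7 + 2   →  a_3 = 2
7 = 3·2 + 1   →  a_4 = 3

3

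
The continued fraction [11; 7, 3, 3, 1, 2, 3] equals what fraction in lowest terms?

9845/884

Fold from the inside: start with 3/1.
  2 + 1/3 = 7/3
  1 + 3/7 = 10/7
  3 + 7/10 = 37/10
  3 + 10/37 = 121/37
  7 + 37/121 = 884/121
  11 + 121/884 = 9845/884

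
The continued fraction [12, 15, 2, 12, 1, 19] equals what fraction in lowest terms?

Fold from the inside: start with 19/1.
  1 + 1/19 = 20/19
  12 + 19/20 = 259/20
  2 + 20/259 = 538/259
  15 + 259/538 = 8329/538
  12 + 538/8329 = 100486/8329

100486/8329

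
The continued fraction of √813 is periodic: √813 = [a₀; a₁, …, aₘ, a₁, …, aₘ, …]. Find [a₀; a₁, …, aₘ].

[28; 1, 1, 18, 1, 1, 56]

a₀ = ⌊√813⌋ = 28.
With m₀=0, d₀=1 and mₖ₊₁ = dₖaₖ − mₖ, dₖ₊₁ = (n − mₖ₊₁²)/dₖ, aₖ₊₁ = ⌊(a₀+mₖ₊₁)/dₖ₊₁⌋:
  k=1: m=28, d=29, a=1
  k=2: m=1, d=28, a=1
  k=3: m=27, d=3, a=18
  k=4: m=27, d=28, a=1
  k=5: m=1, d=29, a=1
  k=6: m=28, d=1, a=56
d=1 and a=2a₀=56 at k=6, so the next step gives (m, d) = (28, 29) again — its k=1 value — and the period has length 6.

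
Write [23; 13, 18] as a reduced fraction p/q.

Using pₖ = aₖpₖ₋₁ + pₖ₋₂ and qₖ = aₖqₖ₋₁ + qₖ₋₂:
  k=0: a=23, p=23, q=1
  k=1: a=13, p=300, q=13
  k=2: a=18, p=5423, q=235

5423/235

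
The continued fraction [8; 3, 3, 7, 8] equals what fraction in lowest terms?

4931/594

Using pₖ = aₖpₖ₋₁ + pₖ₋₂ and qₖ = aₖqₖ₋₁ + qₖ₋₂:
  k=0: a=8, p=8, q=1
  k=1: a=3, p=25, q=3
  k=2: a=3, p=83, q=10
  k=3: a=7, p=606, q=73
  k=4: a=8, p=4931, q=594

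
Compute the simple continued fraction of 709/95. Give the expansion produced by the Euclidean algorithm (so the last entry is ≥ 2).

[7; 2, 6, 3, 2]

709 = 7·95 + 44
95 = 2·44 + 7
44 = 6·7 + 2
7 = 3·2 + 1
2 = 2·1 + 0  (stop)
So 709/95 = [7; 2, 6, 3, 2].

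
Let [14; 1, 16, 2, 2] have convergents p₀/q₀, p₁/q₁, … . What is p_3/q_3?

Using pₖ = aₖpₖ₋₁ + pₖ₋₂, qₖ = aₖqₖ₋₁ + qₖ₋₂ (with p₋₁=1, p₋₂=0, q₋₁=0, q₋₂=1):
  k=0: a=14, p=14, q=1
  k=1: a=1, p=15, q=1
  k=2: a=16, p=254, q=17
  k=3: a=2, p=523, q=35

523/35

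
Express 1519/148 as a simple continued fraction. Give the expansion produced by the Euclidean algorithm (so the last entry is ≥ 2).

[10; 3, 1, 3, 1, 7]

1519 = 10×148 + 39
148 = 3×39 + 31
39 = 1×31 + 8
31 = 3×8 + 7
8 = 1×7 + 1
7 = 7×1 + 0  (stop)
So 1519/148 = [10; 3, 1, 3, 1, 7].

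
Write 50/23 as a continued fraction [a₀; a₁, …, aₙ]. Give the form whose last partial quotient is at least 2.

[2; 5, 1, 3]

50 = 2*23 + 4
23 = 5*4 + 3
4 = 1*3 + 1
3 = 3*1 + 0  (stop)
So 50/23 = [2; 5, 1, 3].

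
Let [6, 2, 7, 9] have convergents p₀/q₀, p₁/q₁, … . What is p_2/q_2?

97/15

Using pₖ = aₖpₖ₋₁ + pₖ₋₂, qₖ = aₖqₖ₋₁ + qₖ₋₂ (with p₋₁=1, p₋₂=0, q₋₁=0, q₋₂=1):
  k=0: a=6, p=6, q=1
  k=1: a=2, p=13, q=2
  k=2: a=7, p=97, q=15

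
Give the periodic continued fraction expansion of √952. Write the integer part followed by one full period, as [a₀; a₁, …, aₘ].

a₀ = ⌊√952⌋ = 30.
With m₀=0, d₀=1 and mₖ₊₁ = dₖaₖ − mₖ, dₖ₊₁ = (n − mₖ₊₁²)/dₖ, aₖ₊₁ = ⌊(a₀+mₖ₊₁)/dₖ₊₁⌋:
  k=1: m=30, d=52, a=1
  k=2: m=22, d=9, a=5
  k=3: m=23, d=47, a=1
  k=4: m=24, d=8, a=6
  k=5: m=24, d=47, a=1
  k=6: m=23, d=9, a=5
  k=7: m=22, d=52, a=1
  k=8: m=30, d=1, a=60
d=1 and a=2a₀=60 at k=8, so the next step gives (m, d) = (30, 52) again — its k=1 value — and the period has length 8.

[30; 1, 5, 1, 6, 1, 5, 1, 60]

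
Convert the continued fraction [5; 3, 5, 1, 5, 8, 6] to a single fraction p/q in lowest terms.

29516/5553

Fold from the inside: start with 6/1.
  8 + 1/6 = 49/6
  5 + 6/49 = 251/49
  1 + 49/251 = 300/251
  5 + 251/300 = 1751/300
  3 + 300/1751 = 5553/1751
  5 + 1751/5553 = 29516/5553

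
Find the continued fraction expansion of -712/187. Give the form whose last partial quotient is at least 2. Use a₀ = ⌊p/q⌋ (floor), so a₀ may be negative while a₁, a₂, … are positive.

-712 = -4·187 + 36
187 = 5·36 + 7
36 = 5·7 + 1
7 = 7·1 + 0  (stop)
So -712/187 = [-4; 5, 5, 7].

[-4; 5, 5, 7]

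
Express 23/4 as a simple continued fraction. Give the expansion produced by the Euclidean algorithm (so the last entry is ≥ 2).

[5; 1, 3]

23 = 5×4 + 3
4 = 1×3 + 1
3 = 3×1 + 0  (stop)
So 23/4 = [5; 1, 3].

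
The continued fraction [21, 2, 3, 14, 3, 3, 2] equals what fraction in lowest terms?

50339/2349

Using pₖ = aₖpₖ₋₁ + pₖ₋₂ and qₖ = aₖqₖ₋₁ + qₖ₋₂:
  k=0: a=21, p=21, q=1
  k=1: a=2, p=43, q=2
  k=2: a=3, p=150, q=7
  k=3: a=14, p=2143, q=100
  k=4: a=3, p=6579, q=307
  k=5: a=3, p=21880, q=1021
  k=6: a=2, p=50339, q=2349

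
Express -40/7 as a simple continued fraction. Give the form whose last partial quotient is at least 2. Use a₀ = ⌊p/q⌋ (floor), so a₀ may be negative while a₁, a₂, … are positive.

-40 = -6*7 + 2
7 = 3*2 + 1
2 = 2*1 + 0  (stop)
So -40/7 = [-6; 3, 2].

[-6; 3, 2]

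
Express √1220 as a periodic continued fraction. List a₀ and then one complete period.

[34; 1, 12, 1, 68]

a₀ = ⌊√1220⌋ = 34.
With m₀=0, d₀=1 and mₖ₊₁ = dₖaₖ − mₖ, dₖ₊₁ = (n − mₖ₊₁²)/dₖ, aₖ₊₁ = ⌊(a₀+mₖ₊₁)/dₖ₊₁⌋:
  k=1: m=34, d=64, a=1
  k=2: m=30, d=5, a=12
  k=3: m=30, d=64, a=1
  k=4: m=34, d=1, a=68
d=1 and a=2a₀=68 at k=4, so the next step gives (m, d) = (34, 64) again — its k=1 value — and the period has length 4.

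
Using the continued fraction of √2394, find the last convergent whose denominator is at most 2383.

√2394 = [48; 1, 12, 1, 96, …] (period length 4).
Convergents:
  p_0/q_0 = 48/1
  p_1/q_1 = 49/1
  p_2/q_2 = 636/13
  p_3/q_3 = 685/14
  p_4/q_4 = 66396/1357
  p_5/q_5 = 67081/1371
  p_6/q_6 = 871368/17809
q_5 = 1371 ≤ 2383 < 17809 = q_6, so the answer is 67081/1371.

67081/1371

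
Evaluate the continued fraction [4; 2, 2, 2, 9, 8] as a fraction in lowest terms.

4045/916

Fold from the inside: start with 8/1.
  9 + 1/8 = 73/8
  2 + 8/73 = 154/73
  2 + 73/154 = 381/154
  2 + 154/381 = 916/381
  4 + 381/916 = 4045/916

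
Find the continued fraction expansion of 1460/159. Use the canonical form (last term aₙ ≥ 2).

1460 = 9*159 + 29
159 = 5*29 + 14
29 = 2*14 + 1
14 = 14*1 + 0  (stop)
So 1460/159 = [9; 5, 2, 14].

[9; 5, 2, 14]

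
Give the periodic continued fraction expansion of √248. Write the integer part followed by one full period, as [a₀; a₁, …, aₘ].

[15; 1, 2, 1, 30]

a₀ = ⌊√248⌋ = 15.
With m₀=0, d₀=1 and mₖ₊₁ = dₖaₖ − mₖ, dₖ₊₁ = (n − mₖ₊₁²)/dₖ, aₖ₊₁ = ⌊(a₀+mₖ₊₁)/dₖ₊₁⌋:
  k=1: m=15, d=23, a=1
  k=2: m=8, d=8, a=2
  k=3: m=8, d=23, a=1
  k=4: m=15, d=1, a=30
d=1 and a=2a₀=30 at k=4, so the next step gives (m, d) = (15, 23) again — its k=1 value — and the period has length 4.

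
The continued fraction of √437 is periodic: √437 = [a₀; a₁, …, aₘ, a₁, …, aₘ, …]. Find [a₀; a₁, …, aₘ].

[20; 1, 9, 2, 9, 1, 40]

a₀ = ⌊√437⌋ = 20.
With m₀=0, d₀=1 and mₖ₊₁ = dₖaₖ − mₖ, dₖ₊₁ = (n − mₖ₊₁²)/dₖ, aₖ₊₁ = ⌊(a₀+mₖ₊₁)/dₖ₊₁⌋:
  k=1: m=20, d=37, a=1
  k=2: m=17, d=4, a=9
  k=3: m=19, d=19, a=2
  k=4: m=19, d=4, a=9
  k=5: m=17, d=37, a=1
  k=6: m=20, d=1, a=40
d=1 and a=2a₀=40 at k=6, so the next step gives (m, d) = (20, 37) again — its k=1 value — and the period has length 6.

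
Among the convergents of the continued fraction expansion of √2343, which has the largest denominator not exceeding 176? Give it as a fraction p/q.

√2343 = [48; 2, 2, 8, 2, 2, 96, …] (period length 6).
Convergents:
  p_0/q_0 = 48/1
  p_1/q_1 = 97/2
  p_2/q_2 = 242/5
  p_3/q_3 = 2033/42
  p_4/q_4 = 4308/89
  p_5/q_5 = 10649/220
q_4 = 89 ≤ 176 < 220 = q_5, so the answer is 4308/89.

4308/89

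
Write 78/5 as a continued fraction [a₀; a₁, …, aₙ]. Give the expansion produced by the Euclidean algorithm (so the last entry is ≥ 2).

78 = 15*5 + 3
5 = 1*3 + 2
3 = 1*2 + 1
2 = 2*1 + 0  (stop)
So 78/5 = [15; 1, 1, 2].

[15; 1, 1, 2]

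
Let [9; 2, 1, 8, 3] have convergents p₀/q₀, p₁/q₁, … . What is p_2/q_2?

28/3

Using pₖ = aₖpₖ₋₁ + pₖ₋₂, qₖ = aₖqₖ₋₁ + qₖ₋₂ (with p₋₁=1, p₋₂=0, q₋₁=0, q₋₂=1):
  k=0: a=9, p=9, q=1
  k=1: a=2, p=19, q=2
  k=2: a=1, p=28, q=3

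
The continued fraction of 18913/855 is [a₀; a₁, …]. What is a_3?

18913 = 22·855 + 103   →  a_0 = 22
855 = 8·103 + 31   →  a_1 = 8
103 = 3·31 + 10   →  a_2 = 3
31 = 3·10 + 1   →  a_3 = 3

3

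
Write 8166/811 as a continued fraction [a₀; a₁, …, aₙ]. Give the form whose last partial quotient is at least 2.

[10; 14, 2, 13, 2]

8166 = 10*811 + 56
811 = 14*56 + 27
56 = 2*27 + 2
27 = 13*2 + 1
2 = 2*1 + 0  (stop)
So 8166/811 = [10; 14, 2, 13, 2].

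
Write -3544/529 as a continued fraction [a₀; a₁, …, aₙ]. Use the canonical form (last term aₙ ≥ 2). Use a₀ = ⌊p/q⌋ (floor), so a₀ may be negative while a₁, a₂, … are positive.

[-7; 3, 3, 17, 3]

-3544 = -7*529 + 159
529 = 3*159 + 52
159 = 3*52 + 3
52 = 17*3 + 1
3 = 3*1 + 0  (stop)
So -3544/529 = [-7; 3, 3, 17, 3].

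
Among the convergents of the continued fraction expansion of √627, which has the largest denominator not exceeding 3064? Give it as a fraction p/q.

31325/1251

√627 = [25; 25, 50, …] (period length 2).
Convergents:
  p_0/q_0 = 25/1
  p_1/q_1 = 626/25
  p_2/q_2 = 31325/1251
  p_3/q_3 = 783751/31300
q_2 = 1251 ≤ 3064 < 31300 = q_3, so the answer is 31325/1251.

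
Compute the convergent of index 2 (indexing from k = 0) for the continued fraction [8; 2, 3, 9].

59/7

Using pₖ = aₖpₖ₋₁ + pₖ₋₂, qₖ = aₖqₖ₋₁ + qₖ₋₂ (with p₋₁=1, p₋₂=0, q₋₁=0, q₋₂=1):
  k=0: a=8, p=8, q=1
  k=1: a=2, p=17, q=2
  k=2: a=3, p=59, q=7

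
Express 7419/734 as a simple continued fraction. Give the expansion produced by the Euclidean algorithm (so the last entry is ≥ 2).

7419 = 10·734 + 79
734 = 9·79 + 23
79 = 3·23 + 10
23 = 2·10 + 3
10 = 3·3 + 1
3 = 3·1 + 0  (stop)
So 7419/734 = [10; 9, 3, 2, 3, 3].

[10; 9, 3, 2, 3, 3]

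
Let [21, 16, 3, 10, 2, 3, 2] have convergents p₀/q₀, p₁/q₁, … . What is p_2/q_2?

1032/49

Using pₖ = aₖpₖ₋₁ + pₖ₋₂, qₖ = aₖqₖ₋₁ + qₖ₋₂ (with p₋₁=1, p₋₂=0, q₋₁=0, q₋₂=1):
  k=0: a=21, p=21, q=1
  k=1: a=16, p=337, q=16
  k=2: a=3, p=1032, q=49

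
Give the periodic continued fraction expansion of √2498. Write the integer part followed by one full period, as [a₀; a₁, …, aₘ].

[49; 1, 48, 1, 98]

a₀ = ⌊√2498⌋ = 49.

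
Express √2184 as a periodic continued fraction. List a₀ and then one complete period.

a₀ = ⌊√2184⌋ = 46.

[46; 1, 2, 1, 2, 1, 92]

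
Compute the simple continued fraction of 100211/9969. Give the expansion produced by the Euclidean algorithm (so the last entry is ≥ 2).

100211 = 10*9969 + 521
9969 = 19*521 + 70
521 = 7*70 + 31
70 = 2*31 + 8
31 = 3*8 + 7
8 = 1*7 + 1
7 = 7*1 + 0  (stop)
So 100211/9969 = [10; 19, 7, 2, 3, 1, 7].

[10; 19, 7, 2, 3, 1, 7]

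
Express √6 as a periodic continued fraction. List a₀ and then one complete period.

a₀ = ⌊√6⌋ = 2.
With m₀=0, d₀=1 and mₖ₊₁ = dₖaₖ − mₖ, dₖ₊₁ = (n − mₖ₊₁²)/dₖ, aₖ₊₁ = ⌊(a₀+mₖ₊₁)/dₖ₊₁⌋:
  k=1: m=2, d=2, a=2
  k=2: m=2, d=1, a=4
d=1 and a=2a₀=4 at k=2, so the next step gives (m, d) = (2, 2) again — its k=1 value — and the period has length 2.

[2; 2, 4]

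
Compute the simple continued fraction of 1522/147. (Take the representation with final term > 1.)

1522 = 10×147 + 52
147 = 2×52 + 43
52 = 1×43 + 9
43 = 4×9 + 7
9 = 1×7 + 2
7 = 3×2 + 1
2 = 2×1 + 0  (stop)
So 1522/147 = [10; 2, 1, 4, 1, 3, 2].

[10; 2, 1, 4, 1, 3, 2]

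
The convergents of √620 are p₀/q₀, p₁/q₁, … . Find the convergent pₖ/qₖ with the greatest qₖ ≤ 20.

249/10

√620 = [24; 1, 8, 1, 48, …] (period length 4).
Convergents:
  p_0/q_0 = 24/1
  p_1/q_1 = 25/1
  p_2/q_2 = 224/9
  p_3/q_3 = 249/10
  p_4/q_4 = 12176/489
q_3 = 10 ≤ 20 < 489 = q_4, so the answer is 249/10.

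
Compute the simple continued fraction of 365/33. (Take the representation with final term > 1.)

365 = 11*33 + 2
33 = 16*2 + 1
2 = 2*1 + 0  (stop)
So 365/33 = [11; 16, 2].

[11; 16, 2]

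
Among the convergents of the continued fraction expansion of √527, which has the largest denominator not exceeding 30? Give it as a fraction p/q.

528/23

√527 = [22; 1, 21, 1, 44, …] (period length 4).
Convergents:
  p_0/q_0 = 22/1
  p_1/q_1 = 23/1
  p_2/q_2 = 505/22
  p_3/q_3 = 528/23
  p_4/q_4 = 23737/1034
q_3 = 23 ≤ 30 < 1034 = q_4, so the answer is 528/23.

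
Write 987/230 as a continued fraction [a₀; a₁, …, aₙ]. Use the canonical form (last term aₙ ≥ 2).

987 = 4·230 + 67
230 = 3·67 + 29
67 = 2·29 + 9
29 = 3·9 + 2
9 = 4·2 + 1
2 = 2·1 + 0  (stop)
So 987/230 = [4; 3, 2, 3, 4, 2].

[4; 3, 2, 3, 4, 2]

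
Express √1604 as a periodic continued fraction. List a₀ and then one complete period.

a₀ = ⌊√1604⌋ = 40.

[40; 20, 80]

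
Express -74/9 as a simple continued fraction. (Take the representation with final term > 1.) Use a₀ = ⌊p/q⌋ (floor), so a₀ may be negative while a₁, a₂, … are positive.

-74 = -9*9 + 7
9 = 1*7 + 2
7 = 3*2 + 1
2 = 2*1 + 0  (stop)
So -74/9 = [-9; 1, 3, 2].

[-9; 1, 3, 2]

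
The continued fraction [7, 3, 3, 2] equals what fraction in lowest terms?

168/23

Fold from the inside: start with 2/1.
  3 + 1/2 = 7/2
  3 + 2/7 = 23/7
  7 + 7/23 = 168/23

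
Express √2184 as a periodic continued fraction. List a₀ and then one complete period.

[46; 1, 2, 1, 2, 1, 92]

a₀ = ⌊√2184⌋ = 46.
With m₀=0, d₀=1 and mₖ₊₁ = dₖaₖ − mₖ, dₖ₊₁ = (n − mₖ₊₁²)/dₖ, aₖ₊₁ = ⌊(a₀+mₖ₊₁)/dₖ₊₁⌋:
  k=1: m=46, d=68, a=1
  k=2: m=22, d=25, a=2
  k=3: m=28, d=56, a=1
  k=4: m=28, d=25, a=2
  k=5: m=22, d=68, a=1
  k=6: m=46, d=1, a=92
d=1 and a=2a₀=92 at k=6, so the next step gives (m, d) = (46, 68) again — its k=1 value — and the period has length 6.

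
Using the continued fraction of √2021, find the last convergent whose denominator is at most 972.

43472/967

√2021 = [44; 1, 21, 2, 21, 1, 88, …] (period length 6).
Convergents:
  p_0/q_0 = 44/1
  p_1/q_1 = 45/1
  p_2/q_2 = 989/22
  p_3/q_3 = 2023/45
  p_4/q_4 = 43472/967
  p_5/q_5 = 45495/1012
q_4 = 967 ≤ 972 < 1012 = q_5, so the answer is 43472/967.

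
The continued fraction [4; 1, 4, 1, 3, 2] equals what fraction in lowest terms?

251/52

Fold from the inside: start with 2/1.
  3 + 1/2 = 7/2
  1 + 2/7 = 9/7
  4 + 7/9 = 43/9
  1 + 9/43 = 52/43
  4 + 43/52 = 251/52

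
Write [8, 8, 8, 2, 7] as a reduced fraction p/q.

Using pₖ = aₖpₖ₋₁ + pₖ₋₂ and qₖ = aₖqₖ₋₁ + qₖ₋₂:
  k=0: a=8, p=8, q=1
  k=1: a=8, p=65, q=8
  k=2: a=8, p=528, q=65
  k=3: a=2, p=1121, q=138
  k=4: a=7, p=8375, q=1031

8375/1031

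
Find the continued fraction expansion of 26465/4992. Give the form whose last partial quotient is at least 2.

[5; 3, 3, 6, 2, 4, 8]

26465 = 5×4992 + 1505
4992 = 3×1505 + 477
1505 = 3×477 + 74
477 = 6×74 + 33
74 = 2×33 + 8
33 = 4×8 + 1
8 = 8×1 + 0  (stop)
So 26465/4992 = [5; 3, 3, 6, 2, 4, 8].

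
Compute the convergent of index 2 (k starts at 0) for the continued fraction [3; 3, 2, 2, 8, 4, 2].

23/7

Using pₖ = aₖpₖ₋₁ + pₖ₋₂, qₖ = aₖqₖ₋₁ + qₖ₋₂ (with p₋₁=1, p₋₂=0, q₋₁=0, q₋₂=1):
  k=0: a=3, p=3, q=1
  k=1: a=3, p=10, q=3
  k=2: a=2, p=23, q=7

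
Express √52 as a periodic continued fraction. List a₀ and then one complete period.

a₀ = ⌊√52⌋ = 7.
With m₀=0, d₀=1 and mₖ₊₁ = dₖaₖ − mₖ, dₖ₊₁ = (n − mₖ₊₁²)/dₖ, aₖ₊₁ = ⌊(a₀+mₖ₊₁)/dₖ₊₁⌋:
  k=1: m=7, d=3, a=4
  k=2: m=5, d=9, a=1
  k=3: m=4, d=4, a=2
  k=4: m=4, d=9, a=1
  k=5: m=5, d=3, a=4
  k=6: m=7, d=1, a=14
d=1 and a=2a₀=14 at k=6, so the next step gives (m, d) = (7, 3) again — its k=1 value — and the period has length 6.

[7; 4, 1, 2, 1, 4, 14]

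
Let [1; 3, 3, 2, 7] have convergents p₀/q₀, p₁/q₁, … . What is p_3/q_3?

30/23

Using pₖ = aₖpₖ₋₁ + pₖ₋₂, qₖ = aₖqₖ₋₁ + qₖ₋₂ (with p₋₁=1, p₋₂=0, q₋₁=0, q₋₂=1):
  k=0: a=1, p=1, q=1
  k=1: a=3, p=4, q=3
  k=2: a=3, p=13, q=10
  k=3: a=2, p=30, q=23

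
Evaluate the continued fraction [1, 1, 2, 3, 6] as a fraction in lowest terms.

Fold from the inside: start with 6/1.
  3 + 1/6 = 19/6
  2 + 6/19 = 44/19
  1 + 19/44 = 63/44
  1 + 44/63 = 107/63

107/63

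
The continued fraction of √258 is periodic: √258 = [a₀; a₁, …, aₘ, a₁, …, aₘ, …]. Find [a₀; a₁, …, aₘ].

a₀ = ⌊√258⌋ = 16.
With m₀=0, d₀=1 and mₖ₊₁ = dₖaₖ − mₖ, dₖ₊₁ = (n − mₖ₊₁²)/dₖ, aₖ₊₁ = ⌊(a₀+mₖ₊₁)/dₖ₊₁⌋:
  k=1: m=16, d=2, a=16
  k=2: m=16, d=1, a=32
d=1 and a=2a₀=32 at k=2, so the next step gives (m, d) = (16, 2) again — its k=1 value — and the period has length 2.

[16; 16, 32]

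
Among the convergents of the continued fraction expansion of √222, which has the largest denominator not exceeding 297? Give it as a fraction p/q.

√222 = [14; 1, 8, 1, 28, …] (period length 4).
Convergents:
  p_0/q_0 = 14/1
  p_1/q_1 = 15/1
  p_2/q_2 = 134/9
  p_3/q_3 = 149/10
  p_4/q_4 = 4306/289
  p_5/q_5 = 4455/299
q_4 = 289 ≤ 297 < 299 = q_5, so the answer is 4306/289.

4306/289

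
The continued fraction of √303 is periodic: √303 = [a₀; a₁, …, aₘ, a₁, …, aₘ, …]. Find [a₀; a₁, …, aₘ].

a₀ = ⌊√303⌋ = 17.
With m₀=0, d₀=1 and mₖ₊₁ = dₖaₖ − mₖ, dₖ₊₁ = (n − mₖ₊₁²)/dₖ, aₖ₊₁ = ⌊(a₀+mₖ₊₁)/dₖ₊₁⌋:
  k=1: m=17, d=14, a=2
  k=2: m=11, d=13, a=2
  k=3: m=15, d=6, a=5
  k=4: m=15, d=13, a=2
  k=5: m=11, d=14, a=2
  k=6: m=17, d=1, a=34
d=1 and a=2a₀=34 at k=6, so the next step gives (m, d) = (17, 14) again — its k=1 value — and the period has length 6.

[17; 2, 2, 5, 2, 2, 34]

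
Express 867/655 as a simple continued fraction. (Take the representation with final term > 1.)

867 = 1×655 + 212
655 = 3×212 + 19
212 = 11×19 + 3
19 = 6×3 + 1
3 = 3×1 + 0  (stop)
So 867/655 = [1; 3, 11, 6, 3].

[1; 3, 11, 6, 3]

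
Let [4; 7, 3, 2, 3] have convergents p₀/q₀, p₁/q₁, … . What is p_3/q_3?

Using pₖ = aₖpₖ₋₁ + pₖ₋₂, qₖ = aₖqₖ₋₁ + qₖ₋₂ (with p₋₁=1, p₋₂=0, q₋₁=0, q₋₂=1):
  k=0: a=4, p=4, q=1
  k=1: a=7, p=29, q=7
  k=2: a=3, p=91, q=22
  k=3: a=2, p=211, q=51

211/51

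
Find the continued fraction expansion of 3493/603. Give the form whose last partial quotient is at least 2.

3493 = 5×603 + 478
603 = 1×478 + 125
478 = 3×125 + 103
125 = 1×103 + 22
103 = 4×22 + 15
22 = 1×15 + 7
15 = 2×7 + 1
7 = 7×1 + 0  (stop)
So 3493/603 = [5; 1, 3, 1, 4, 1, 2, 7].

[5; 1, 3, 1, 4, 1, 2, 7]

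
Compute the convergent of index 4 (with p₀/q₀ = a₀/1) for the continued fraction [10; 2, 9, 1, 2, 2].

Using pₖ = aₖpₖ₋₁ + pₖ₋₂, qₖ = aₖqₖ₋₁ + qₖ₋₂ (with p₋₁=1, p₋₂=0, q₋₁=0, q₋₂=1):
  k=0: a=10, p=10, q=1
  k=1: a=2, p=21, q=2
  k=2: a=9, p=199, q=19
  k=3: a=1, p=220, q=21
  k=4: a=2, p=639, q=61

639/61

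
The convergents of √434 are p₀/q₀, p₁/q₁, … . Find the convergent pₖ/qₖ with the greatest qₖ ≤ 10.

√434 = [20; 1, 4, 1, 40, …] (period length 4).
Convergents:
  p_0/q_0 = 20/1
  p_1/q_1 = 21/1
  p_2/q_2 = 104/5
  p_3/q_3 = 125/6
  p_4/q_4 = 5104/245
q_3 = 6 ≤ 10 < 245 = q_4, so the answer is 125/6.

125/6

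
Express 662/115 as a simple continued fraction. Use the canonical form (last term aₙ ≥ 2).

[5; 1, 3, 9, 3]

662 = 5*115 + 87
115 = 1*87 + 28
87 = 3*28 + 3
28 = 9*3 + 1
3 = 3*1 + 0  (stop)
So 662/115 = [5; 1, 3, 9, 3].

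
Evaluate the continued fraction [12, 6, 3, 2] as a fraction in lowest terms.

535/44

Using pₖ = aₖpₖ₋₁ + pₖ₋₂ and qₖ = aₖqₖ₋₁ + qₖ₋₂:
  k=0: a=12, p=12, q=1
  k=1: a=6, p=73, q=6
  k=2: a=3, p=231, q=19
  k=3: a=2, p=535, q=44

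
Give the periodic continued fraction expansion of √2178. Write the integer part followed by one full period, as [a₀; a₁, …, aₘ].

[46; 1, 2, 46, 2, 1, 92]

a₀ = ⌊√2178⌋ = 46.
With m₀=0, d₀=1 and mₖ₊₁ = dₖaₖ − mₖ, dₖ₊₁ = (n − mₖ₊₁²)/dₖ, aₖ₊₁ = ⌊(a₀+mₖ₊₁)/dₖ₊₁⌋:
  k=1: m=46, d=62, a=1
  k=2: m=16, d=31, a=2
  k=3: m=46, d=2, a=46
  k=4: m=46, d=31, a=2
  k=5: m=16, d=62, a=1
  k=6: m=46, d=1, a=92
d=1 and a=2a₀=92 at k=6, so the next step gives (m, d) = (46, 62) again — its k=1 value — and the period has length 6.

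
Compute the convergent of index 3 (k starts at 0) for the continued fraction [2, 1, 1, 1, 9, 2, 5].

Using pₖ = aₖpₖ₋₁ + pₖ₋₂, qₖ = aₖqₖ₋₁ + qₖ₋₂ (with p₋₁=1, p₋₂=0, q₋₁=0, q₋₂=1):
  k=0: a=2, p=2, q=1
  k=1: a=1, p=3, q=1
  k=2: a=1, p=5, q=2
  k=3: a=1, p=8, q=3

8/3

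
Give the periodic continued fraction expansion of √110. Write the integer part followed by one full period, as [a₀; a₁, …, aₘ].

a₀ = ⌊√110⌋ = 10.
With m₀=0, d₀=1 and mₖ₊₁ = dₖaₖ − mₖ, dₖ₊₁ = (n − mₖ₊₁²)/dₖ, aₖ₊₁ = ⌊(a₀+mₖ₊₁)/dₖ₊₁⌋:
  k=1: m=10, d=10, a=2
  k=2: m=10, d=1, a=20
d=1 and a=2a₀=20 at k=2, so the next step gives (m, d) = (10, 10) again — its k=1 value — and the period has length 2.

[10; 2, 20]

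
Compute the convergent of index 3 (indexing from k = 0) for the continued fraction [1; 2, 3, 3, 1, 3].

33/23

Using pₖ = aₖpₖ₋₁ + pₖ₋₂, qₖ = aₖqₖ₋₁ + qₖ₋₂ (with p₋₁=1, p₋₂=0, q₋₁=0, q₋₂=1):
  k=0: a=1, p=1, q=1
  k=1: a=2, p=3, q=2
  k=2: a=3, p=10, q=7
  k=3: a=3, p=33, q=23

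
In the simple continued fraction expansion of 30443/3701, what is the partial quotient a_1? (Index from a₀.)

4

30443 = 8·3701 + 835   →  a_0 = 8
3701 = 4·835 + 361   →  a_1 = 4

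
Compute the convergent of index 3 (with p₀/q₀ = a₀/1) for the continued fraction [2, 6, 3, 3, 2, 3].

136/63

Using pₖ = aₖpₖ₋₁ + pₖ₋₂, qₖ = aₖqₖ₋₁ + qₖ₋₂ (with p₋₁=1, p₋₂=0, q₋₁=0, q₋₂=1):
  k=0: a=2, p=2, q=1
  k=1: a=6, p=13, q=6
  k=2: a=3, p=41, q=19
  k=3: a=3, p=136, q=63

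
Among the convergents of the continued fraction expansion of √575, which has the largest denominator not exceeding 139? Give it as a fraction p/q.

√575 = [23; 1, 46, …] (period length 2).
Convergents:
  p_0/q_0 = 23/1
  p_1/q_1 = 24/1
  p_2/q_2 = 1127/47
  p_3/q_3 = 1151/48
  p_4/q_4 = 54073/2255
q_3 = 48 ≤ 139 < 2255 = q_4, so the answer is 1151/48.

1151/48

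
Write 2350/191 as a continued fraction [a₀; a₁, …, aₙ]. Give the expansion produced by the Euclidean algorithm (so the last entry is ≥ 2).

[12; 3, 3, 2, 2, 3]

2350 = 12*191 + 58
191 = 3*58 + 17
58 = 3*17 + 7
17 = 2*7 + 3
7 = 2*3 + 1
3 = 3*1 + 0  (stop)
So 2350/191 = [12; 3, 3, 2, 2, 3].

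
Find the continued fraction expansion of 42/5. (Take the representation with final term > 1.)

42 = 8×5 + 2
5 = 2×2 + 1
2 = 2×1 + 0  (stop)
So 42/5 = [8; 2, 2].

[8; 2, 2]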